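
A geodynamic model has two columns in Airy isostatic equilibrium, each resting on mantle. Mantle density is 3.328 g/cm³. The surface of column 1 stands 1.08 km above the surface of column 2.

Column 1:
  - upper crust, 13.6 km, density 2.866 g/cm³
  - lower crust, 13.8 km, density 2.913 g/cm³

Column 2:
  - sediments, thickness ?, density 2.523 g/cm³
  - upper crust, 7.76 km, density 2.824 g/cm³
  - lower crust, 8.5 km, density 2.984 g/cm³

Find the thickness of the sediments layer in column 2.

1.96 km

Take the compensation level at the base of the deeper column (depth z_c below the surface of column 1) and equate Σ ρ_i t_i down to z_c; mantle fills any gap and the z_c terms cancel.
Column 1: 13.6×2.866 + 13.8×2.913 + (z_c − 27.4)×3.328
Column 2: 1.08×0 + x×2.523 + 7.76×2.824 + 8.5×2.984 + (z_c − 1.08 − 16.26 − x)×3.328
The z_c×3.328 term appears on both sides and cancels. Collect the known terms of each column as K = Σ(ρt)_known − 3.328 × (depth of known layers): K_1 = 79.177 − 3.328×27.4 = −12.0102; K_2 = 47.27824 − 3.328×(1.08 + 16.26) = −10.42928.
Balance: K_1 = K_2 − x×(3.328 − 2.523), so x = (K_2 − K_1)/(3.328 − 2.523) = 1.58092/0.805 = 1.96 km.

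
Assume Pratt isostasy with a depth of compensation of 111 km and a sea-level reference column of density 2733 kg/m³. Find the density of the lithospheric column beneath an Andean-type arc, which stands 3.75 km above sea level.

Pratt balance: ρ_ref D = ρ (D + h).
ρ = ρ_ref D/(D + h) = 2733 × 111 km/(111 km + 3.75 km) = 2640 kg/m³.

2640 kg/m³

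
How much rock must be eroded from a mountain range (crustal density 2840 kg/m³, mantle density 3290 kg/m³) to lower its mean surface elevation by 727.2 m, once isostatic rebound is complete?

Net drop Δ = e − u = e − e ρ_c/ρ_m = e (ρ_m − ρ_c)/ρ_m.
e = Δ ρ_m/(ρ_m − ρ_c) = 727.2 m × 3290/450 = 5320 m.

5320 m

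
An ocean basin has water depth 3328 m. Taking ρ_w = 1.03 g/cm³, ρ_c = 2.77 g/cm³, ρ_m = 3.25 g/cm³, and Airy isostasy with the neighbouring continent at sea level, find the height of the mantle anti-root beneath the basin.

Isostatic balance requires: replacing crust with seawater at the top is compensated by replacing crust with mantle at the base: d (ρ_c − ρ_w) = a (ρ_m − ρ_c).
a = d (ρ_c − ρ_w)/(ρ_m − ρ_c) = 3328 m × 1.74/0.48 = 12100 m.

12100 m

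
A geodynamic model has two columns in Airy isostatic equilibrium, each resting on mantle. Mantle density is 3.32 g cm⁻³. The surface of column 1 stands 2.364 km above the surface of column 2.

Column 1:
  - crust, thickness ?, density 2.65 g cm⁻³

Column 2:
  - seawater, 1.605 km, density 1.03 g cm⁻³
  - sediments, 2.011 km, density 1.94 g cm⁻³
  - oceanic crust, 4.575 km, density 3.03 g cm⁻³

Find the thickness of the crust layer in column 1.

Take the compensation level at the base of the deeper column (depth z_c below the surface of column 1) and equate Σ ρ_i t_i down to z_c; mantle fills any gap and the z_c terms cancel.
Column 1: x×2.65 + (z_c − 0 − x)×3.32
Column 2: 2.364×0 + 1.605×1.03 + 2.011×1.94 + 4.575×3.03 + (z_c − 2.364 − 8.191)×3.32
The z_c×3.32 term appears on both sides and cancels. Collect the known terms of each column as K = Σ(ρt)_known − 3.32 × (depth of known layers): K_1 = 0 − 3.32×0 = 0; K_2 = 19.41674 − 3.32×(2.364 + 8.191) = −15.62586.
Balance: K_1 − x×(3.32 − 2.65) = K_2, so x = (K_1 − K_2)/(3.32 − 2.65) = 15.6259/0.67 = 23.3 km.

23.3 km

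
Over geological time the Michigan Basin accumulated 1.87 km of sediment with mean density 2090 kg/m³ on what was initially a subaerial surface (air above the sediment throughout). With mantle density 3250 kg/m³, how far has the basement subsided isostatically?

1.2 km

Subaerial load: s = t ρ_sed / ρ_m = 1.87 km × 2090/3250 = 1.2 km.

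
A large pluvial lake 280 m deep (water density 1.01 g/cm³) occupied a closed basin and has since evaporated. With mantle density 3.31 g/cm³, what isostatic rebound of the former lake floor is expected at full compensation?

85.4 m

u = d ρ_w/ρ_m = 280 m × 1.01/3.31 = 85.4 m.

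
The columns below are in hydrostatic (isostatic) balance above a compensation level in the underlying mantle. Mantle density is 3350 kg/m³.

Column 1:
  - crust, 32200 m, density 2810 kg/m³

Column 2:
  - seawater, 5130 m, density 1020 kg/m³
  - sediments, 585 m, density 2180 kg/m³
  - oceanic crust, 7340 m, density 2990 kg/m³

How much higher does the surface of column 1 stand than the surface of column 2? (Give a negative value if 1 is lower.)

629 m

For any compensation level in the mantle, the mantle terms cancel and isostasy reduces to e = (Σt_1 − Σt_2) − (Σ(ρt)_1 − Σ(ρt)_2) / ρ_m.
Σt_1 = 32200 m; Σt_2 = 13055 m; Σ(ρt)_1 = 90482000; Σ(ρt)_2 = 28454500 (in m·kg/m³).
e = (32200 − 13055) − (90482000 − 28454500) / 3350 = 629 m.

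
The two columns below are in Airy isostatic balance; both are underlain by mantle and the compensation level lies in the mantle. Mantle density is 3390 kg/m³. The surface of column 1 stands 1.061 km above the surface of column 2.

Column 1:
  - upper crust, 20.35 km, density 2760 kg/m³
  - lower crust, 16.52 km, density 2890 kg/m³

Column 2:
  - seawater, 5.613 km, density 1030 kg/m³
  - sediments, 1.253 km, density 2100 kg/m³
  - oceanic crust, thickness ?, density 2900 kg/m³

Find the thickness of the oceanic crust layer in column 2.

5.35 km

Take the compensation level at the base of the deeper column (depth z_c below the surface of column 1) and equate Σ ρ_i t_i down to z_c; mantle fills any gap and the z_c terms cancel.
Column 1: 20.35×2760 + 16.52×2890 + (z_c − 36.87)×3390
Column 2: 1.061×0 + 5.613×1030 + 1.253×2100 + x×2900 + (z_c − 1.061 − 6.866 − x)×3390
The z_c×3390 term appears on both sides and cancels. Collect the known terms of each column as K = Σ(ρt)_known − 3390 × (depth of known layers): K_1 = 103908.8 − 3390×36.87 = −21080.5; K_2 = 8412.69 − 3390×(1.061 + 6.866) = −18459.84.
Balance: K_1 = K_2 − x×(3390 − 2900), so x = (K_2 − K_1)/(3390 − 2900) = 2620.66/490 = 5.35 km.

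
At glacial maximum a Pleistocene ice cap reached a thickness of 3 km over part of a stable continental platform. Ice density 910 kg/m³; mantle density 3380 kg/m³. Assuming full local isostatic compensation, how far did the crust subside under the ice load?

Balancing pressure at the compensation depth: the ice load ρ_ice t is balanced by mantle displaced below, ρ_m s.
s = t ρ_ice / ρ_m = 3 km × 910/3380 = 0.808 km.

0.808 km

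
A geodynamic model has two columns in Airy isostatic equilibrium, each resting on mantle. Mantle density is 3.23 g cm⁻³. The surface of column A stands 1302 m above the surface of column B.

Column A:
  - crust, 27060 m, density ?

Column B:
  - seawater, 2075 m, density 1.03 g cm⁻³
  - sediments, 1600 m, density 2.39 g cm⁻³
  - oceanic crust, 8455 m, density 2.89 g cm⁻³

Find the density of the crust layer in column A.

Take the compensation level at the base of the deeper column (depth z_c below the surface of column A) and equate Σ ρ_i t_i down to z_c; mantle fills any gap and the z_c terms cancel.
Column A: 27060×ρ + (z_c − 27060)×3.23
Column B: 1302×0 + 2075×1.03 + 1600×2.39 + 8455×2.89 + (z_c − 1302 − 12130)×3.23
The z_c×3.23 term appears on both sides and cancels. Collect the known terms of each column as K = Σ(ρt)_known − 3.23 × (depth of known layers): K_A = 0 − 3.23×27060 = −87403.8; K_B = 30396.2 − 3.23×(1302 + 12130) = −12989.16.
Balance: K_A + 27060×ρ = K_B, so ρ = (K_B − K_A)/27060 = 74414.6/27060 = 2.75 g cm⁻³.

2.75 g cm⁻³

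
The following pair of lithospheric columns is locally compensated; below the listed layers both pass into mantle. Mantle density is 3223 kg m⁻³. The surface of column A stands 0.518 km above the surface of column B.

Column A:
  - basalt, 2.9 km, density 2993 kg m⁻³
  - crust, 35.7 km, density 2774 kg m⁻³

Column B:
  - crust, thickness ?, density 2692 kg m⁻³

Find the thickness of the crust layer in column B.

28.3 km

Take the compensation level at the base of the deeper column (depth z_c below the surface of column A) and equate Σ ρ_i t_i down to z_c; mantle fills any gap and the z_c terms cancel.
Column A: 2.9×2993 + 35.7×2774 + (z_c − 38.6)×3223
Column B: 0.518×0 + x×2692 + (z_c − 0.518 − 0 − x)×3223
The z_c×3223 term appears on both sides and cancels. Collect the known terms of each column as K = Σ(ρt)_known − 3223 × (depth of known layers): K_A = 107711.5 − 3223×38.6 = −16696.3; K_B = 0 − 3223×(0.518 + 0) = −1669.514.
Balance: K_A = K_B − x×(3223 − 2692), so x = (K_B − K_A)/(3223 − 2692) = 15026.8/531 = 28.3 km.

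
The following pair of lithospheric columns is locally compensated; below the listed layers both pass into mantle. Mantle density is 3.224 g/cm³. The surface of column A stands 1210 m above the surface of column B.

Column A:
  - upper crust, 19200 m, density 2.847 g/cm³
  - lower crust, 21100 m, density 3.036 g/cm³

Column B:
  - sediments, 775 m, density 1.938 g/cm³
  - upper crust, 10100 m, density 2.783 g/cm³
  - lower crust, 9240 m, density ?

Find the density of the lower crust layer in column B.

3.02 g/cm³

Take the compensation level at the base of the deeper column (depth z_c below the surface of column A) and equate Σ ρ_i t_i down to z_c; mantle fills any gap and the z_c terms cancel.
Column A: 19200×2.847 + 21100×3.036 + (z_c − 40300)×3.224
Column B: 1210×0 + 775×1.938 + 10100×2.783 + 9240×ρ + (z_c − 1210 − 20115)×3.224
The z_c×3.224 term appears on both sides and cancels. Collect the known terms of each column as K = Σ(ρt)_known − 3.224 × (depth of known layers): K_A = 118722 − 3.224×40300 = −11205.2; K_B = 29610.25 − 3.224×(1210 + 20115) = −39141.55.
Balance: K_A = K_B + 9240×ρ, so ρ = (K_A − K_B)/9240 = 27936.4/9240 = 3.02 g/cm³.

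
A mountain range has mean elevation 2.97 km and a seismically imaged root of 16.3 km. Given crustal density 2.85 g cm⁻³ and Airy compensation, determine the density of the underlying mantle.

3.37 g cm⁻³

Airy balance: ρ_c h = (ρ_m − ρ_c) r → ρ_m = ρ_c (1 + h/r).
ρ_m = 2.85 × (1 + 2.97 km/16.3 km) = 3.37 g cm⁻³.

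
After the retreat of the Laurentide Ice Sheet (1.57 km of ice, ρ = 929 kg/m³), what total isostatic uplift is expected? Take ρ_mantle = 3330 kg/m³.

0.438 km

Removing the load lets mantle flow back in; uplift u satisfies ρ_ice t = ρ_m u.
u = t ρ_ice/ρ_m = 1.57 km × 929/3330 = 0.438 km.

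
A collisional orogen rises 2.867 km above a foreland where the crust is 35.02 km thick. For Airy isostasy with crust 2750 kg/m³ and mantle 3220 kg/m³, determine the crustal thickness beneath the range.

54.7 km

Root depth r = h ρ_c / (ρ_m − ρ_c) = 2.867 km × 2750 / 470 = 16.77 km.
Total thickness = T + h + r = 35.02 km + 2.867 km + 16.77 km = 54.7 km.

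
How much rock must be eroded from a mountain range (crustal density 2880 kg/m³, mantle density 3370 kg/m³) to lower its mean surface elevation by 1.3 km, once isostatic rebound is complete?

8.94 km

Net drop Δ = e − u = e − e ρ_c/ρ_m = e (ρ_m − ρ_c)/ρ_m.
e = Δ ρ_m/(ρ_m − ρ_c) = 1.3 km × 3370/490 = 8.94 km.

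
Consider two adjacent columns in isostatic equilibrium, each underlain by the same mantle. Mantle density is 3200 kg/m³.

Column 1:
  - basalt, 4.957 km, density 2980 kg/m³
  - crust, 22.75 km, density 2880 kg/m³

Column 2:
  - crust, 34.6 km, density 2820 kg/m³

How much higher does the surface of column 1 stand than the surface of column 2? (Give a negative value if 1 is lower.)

For any compensation level in the mantle, the mantle terms cancel and isostasy reduces to e = (Σt_1 − Σt_2) − (Σ(ρt)_1 − Σ(ρt)_2) / ρ_m.
Σt_1 = 27.707 km; Σt_2 = 34.6 km; Σ(ρt)_1 = 80291.86; Σ(ρt)_2 = 97572 (in km·kg/m³).
e = (27.707 − 34.6) − (80291.86 − 97572) / 3200 = −1.49 km.

−1.49 km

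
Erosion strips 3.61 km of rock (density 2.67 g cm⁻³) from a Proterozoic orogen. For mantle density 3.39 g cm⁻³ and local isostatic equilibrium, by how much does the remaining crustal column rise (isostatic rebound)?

Unloading: uplift u = e ρ_c/ρ_m = 3.61 km × 2.67/3.39 = 2.84 km.

2.84 km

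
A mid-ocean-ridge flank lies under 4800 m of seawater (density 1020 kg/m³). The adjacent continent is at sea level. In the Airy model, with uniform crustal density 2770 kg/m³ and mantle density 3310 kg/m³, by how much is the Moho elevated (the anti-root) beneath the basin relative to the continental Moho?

For local isostatic compensation: replacing crust with seawater at the top is compensated by replacing crust with mantle at the base: d (ρ_c − ρ_w) = a (ρ_m − ρ_c).
a = d (ρ_c − ρ_w)/(ρ_m − ρ_c) = 4800 m × 1750/540 = 15600 m.

15600 m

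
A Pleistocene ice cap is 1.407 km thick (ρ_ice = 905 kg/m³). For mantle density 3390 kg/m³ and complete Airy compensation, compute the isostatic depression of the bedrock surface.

0.376 km

By Archimedes' principle applied to the lithosphere: the ice load ρ_ice t is balanced by mantle displaced below, ρ_m s.
s = t ρ_ice / ρ_m = 1.407 km × 905/3390 = 0.376 km.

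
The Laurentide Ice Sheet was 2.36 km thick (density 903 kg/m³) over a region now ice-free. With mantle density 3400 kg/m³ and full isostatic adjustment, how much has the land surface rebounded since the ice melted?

0.627 km

Removing the load lets mantle flow back in; uplift u satisfies ρ_ice t = ρ_m u.
u = t ρ_ice/ρ_m = 2.36 km × 903/3400 = 0.627 km.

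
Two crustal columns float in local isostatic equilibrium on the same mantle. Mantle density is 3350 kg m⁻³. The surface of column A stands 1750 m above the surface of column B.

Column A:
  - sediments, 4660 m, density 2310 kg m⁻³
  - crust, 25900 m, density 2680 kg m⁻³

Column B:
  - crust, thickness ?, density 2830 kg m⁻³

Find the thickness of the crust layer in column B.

Take the compensation level at the base of the deeper column (depth z_c below the surface of column A) and equate Σ ρ_i t_i down to z_c; mantle fills any gap and the z_c terms cancel.
Column A: 4660×2310 + 25900×2680 + (z_c − 30560)×3350
Column B: 1750×0 + x×2830 + (z_c − 1750 − 0 − x)×3350
The z_c×3350 term appears on both sides and cancels. Collect the known terms of each column as K = Σ(ρt)_known − 3350 × (depth of known layers): K_A = 80176600 − 3350×30560 = −22199400; K_B = 0 − 3350×(1750 + 0) = −5862500.
Balance: K_A = K_B − x×(3350 − 2830), so x = (K_B − K_A)/(3350 − 2830) = 16336900/520 = 31400 m.

31400 m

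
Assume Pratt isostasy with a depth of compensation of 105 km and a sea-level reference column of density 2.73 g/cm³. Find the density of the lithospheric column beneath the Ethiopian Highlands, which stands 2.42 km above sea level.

2.67 g/cm³

Pratt balance: ρ_ref D = ρ (D + h).
ρ = ρ_ref D/(D + h) = 2.73 × 105 km/(105 km + 2.42 km) = 2.67 g/cm³.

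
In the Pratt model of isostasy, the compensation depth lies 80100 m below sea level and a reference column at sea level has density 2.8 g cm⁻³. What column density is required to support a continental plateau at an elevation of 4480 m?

2.65 g cm⁻³

Pratt balance: ρ_ref D = ρ (D + h).
ρ = ρ_ref D/(D + h) = 2.8 × 80100 m/(80100 m + 4480 m) = 2.65 g cm⁻³.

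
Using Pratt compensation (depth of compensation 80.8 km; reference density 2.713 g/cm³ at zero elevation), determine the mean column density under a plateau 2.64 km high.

2.63 g/cm³

Pratt balance: ρ_ref D = ρ (D + h).
ρ = ρ_ref D/(D + h) = 2.713 × 80.8 km/(80.8 km + 2.64 km) = 2.63 g/cm³.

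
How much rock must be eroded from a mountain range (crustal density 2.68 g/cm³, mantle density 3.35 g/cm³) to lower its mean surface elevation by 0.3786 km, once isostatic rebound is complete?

Net drop Δ = e − u = e − e ρ_c/ρ_m = e (ρ_m − ρ_c)/ρ_m.
e = Δ ρ_m/(ρ_m − ρ_c) = 0.3786 km × 3.35/0.67 = 1.89 km.

1.89 km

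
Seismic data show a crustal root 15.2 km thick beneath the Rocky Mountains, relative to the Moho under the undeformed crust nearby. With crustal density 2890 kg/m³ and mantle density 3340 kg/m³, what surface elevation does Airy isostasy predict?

2.37 km

Isostatic balance requires: ρ_c h = (ρ_m − ρ_c) r.
h = r (ρ_m − ρ_c) / ρ_c = 15.2 km × (3340 − 2890) / 2890 = 2.37 km.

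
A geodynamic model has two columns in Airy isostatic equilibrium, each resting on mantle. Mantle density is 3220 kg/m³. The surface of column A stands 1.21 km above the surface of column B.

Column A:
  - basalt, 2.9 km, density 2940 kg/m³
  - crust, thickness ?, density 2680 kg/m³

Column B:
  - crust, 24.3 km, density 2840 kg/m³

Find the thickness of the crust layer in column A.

22.8 km

Take the compensation level at the base of the deeper column (depth z_c below the surface of column A) and equate Σ ρ_i t_i down to z_c; mantle fills any gap and the z_c terms cancel.
Column A: 2.9×2940 + x×2680 + (z_c − 2.9 − x)×3220
Column B: 1.21×0 + 24.3×2840 + (z_c − 1.21 − 24.3)×3220
The z_c×3220 term appears on both sides and cancels. Collect the known terms of each column as K = Σ(ρt)_known − 3220 × (depth of known layers): K_A = 8526 − 3220×2.9 = −812; K_B = 69012 − 3220×(1.21 + 24.3) = −13130.2.
Balance: K_A − x×(3220 − 2680) = K_B, so x = (K_A − K_B)/(3220 − 2680) = 12318.2/540 = 22.8 km.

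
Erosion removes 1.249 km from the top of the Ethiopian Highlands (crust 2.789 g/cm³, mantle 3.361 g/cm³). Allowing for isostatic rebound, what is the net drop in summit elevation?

Rebound u = e ρ_c/ρ_m = 1.249 km × 2.789/3.361 = 1.036 km.
Net surface drop = e − u = 1.249 km − 1.036 km = e (ρ_m − ρ_c)/ρ_m = 0.213 km.

0.213 km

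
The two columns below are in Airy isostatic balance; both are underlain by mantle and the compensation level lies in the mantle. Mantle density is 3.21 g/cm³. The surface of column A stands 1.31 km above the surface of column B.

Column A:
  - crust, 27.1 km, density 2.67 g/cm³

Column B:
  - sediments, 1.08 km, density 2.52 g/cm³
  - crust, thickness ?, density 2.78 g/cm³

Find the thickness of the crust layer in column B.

22.5 km

Take the compensation level at the base of the deeper column (depth z_c below the surface of column A) and equate Σ ρ_i t_i down to z_c; mantle fills any gap and the z_c terms cancel.
Column A: 27.1×2.67 + (z_c − 27.1)×3.21
Column B: 1.31×0 + 1.08×2.52 + x×2.78 + (z_c − 1.31 − 1.08 − x)×3.21
The z_c×3.21 term appears on both sides and cancels. Collect the known terms of each column as K = Σ(ρt)_known − 3.21 × (depth of known layers): K_A = 72.357 − 3.21×27.1 = −14.634; K_B = 2.7216 − 3.21×(1.31 + 1.08) = −4.9503.
Balance: K_A = K_B − x×(3.21 − 2.78), so x = (K_B − K_A)/(3.21 − 2.78) = 9.6837/0.43 = 22.5 km.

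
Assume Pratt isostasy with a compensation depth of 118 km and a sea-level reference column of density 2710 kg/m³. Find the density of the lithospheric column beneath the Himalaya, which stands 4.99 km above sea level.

2600 kg/m³

Pratt balance: ρ_ref D = ρ (D + h).
ρ = ρ_ref D/(D + h) = 2710 × 118 km/(118 km + 4.99 km) = 2600 kg/m³.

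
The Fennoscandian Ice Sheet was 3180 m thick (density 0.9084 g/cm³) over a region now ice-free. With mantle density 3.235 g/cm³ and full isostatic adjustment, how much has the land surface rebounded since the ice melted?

Removing the load lets mantle flow back in; uplift u satisfies ρ_ice t = ρ_m u.
u = t ρ_ice/ρ_m = 3180 m × 0.9084/3.235 = 893 m.

893 m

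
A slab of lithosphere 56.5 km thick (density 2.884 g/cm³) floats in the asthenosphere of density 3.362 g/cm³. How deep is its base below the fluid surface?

48.5 km

Draft d = t ρ_obj/ρ_fluid = 56.5 km × 2.884/3.362 = 48.5 km.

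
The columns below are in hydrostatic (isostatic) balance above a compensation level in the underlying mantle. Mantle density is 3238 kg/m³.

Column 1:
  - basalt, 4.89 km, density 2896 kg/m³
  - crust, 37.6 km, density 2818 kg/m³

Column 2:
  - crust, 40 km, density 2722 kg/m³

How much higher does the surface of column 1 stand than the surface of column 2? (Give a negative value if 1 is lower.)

For any compensation level in the mantle, the mantle terms cancel and isostasy reduces to e = (Σt_1 − Σt_2) − (Σ(ρt)_1 − Σ(ρt)_2) / ρ_m.
Σt_1 = 42.49 km; Σt_2 = 40 km; Σ(ρt)_1 = 120118.24; Σ(ρt)_2 = 108880 (in km·kg/m³).
e = (42.49 − 40) − (120118.24 − 108880) / 3238 = −0.981 km.

−0.981 km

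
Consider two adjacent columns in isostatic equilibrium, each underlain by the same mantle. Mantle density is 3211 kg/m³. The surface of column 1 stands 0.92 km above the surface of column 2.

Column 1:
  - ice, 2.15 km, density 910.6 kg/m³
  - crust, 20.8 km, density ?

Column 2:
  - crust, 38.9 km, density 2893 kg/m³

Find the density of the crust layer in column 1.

Take the compensation level at the base of the deeper column (depth z_c below the surface of column 1) and equate Σ ρ_i t_i down to z_c; mantle fills any gap and the z_c terms cancel.
Column 1: 2.15×910.6 + 20.8×ρ + (z_c − 22.95)×3211
Column 2: 0.92×0 + 38.9×2893 + (z_c − 0.92 − 38.9)×3211
The z_c×3211 term appears on both sides and cancels. Collect the known terms of each column as K = Σ(ρt)_known − 3211 × (depth of known layers): K_1 = 1957.79 − 3211×22.95 = −71734.66; K_2 = 112537.7 − 3211×(0.92 + 38.9) = −15324.32.
Balance: K_1 + 20.8×ρ = K_2, so ρ = (K_2 − K_1)/20.8 = 56410.3/20.8 = 2710 kg/m³.

2710 kg/m³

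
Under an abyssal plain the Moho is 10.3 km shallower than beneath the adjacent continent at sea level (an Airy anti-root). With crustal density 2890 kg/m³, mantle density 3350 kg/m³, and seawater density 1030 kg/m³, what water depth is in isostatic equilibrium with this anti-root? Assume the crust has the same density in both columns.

Replacing a thickness d of crust by seawater at the top must be balanced by replacing crust with mantle at the base: d (ρ_c − ρ_w) = a (ρ_m − ρ_c).
d = a (ρ_m − ρ_c)/(ρ_c − ρ_w) = 10.3 km × 460/1860 = 2.55 km.

2.55 km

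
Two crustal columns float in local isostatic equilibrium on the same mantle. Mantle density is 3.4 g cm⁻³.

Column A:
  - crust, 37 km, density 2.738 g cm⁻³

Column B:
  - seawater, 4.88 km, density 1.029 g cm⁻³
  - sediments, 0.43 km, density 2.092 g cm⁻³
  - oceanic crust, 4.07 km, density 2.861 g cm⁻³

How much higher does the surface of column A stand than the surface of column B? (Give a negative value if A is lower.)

For any compensation level in the mantle, the mantle terms cancel and isostasy reduces to e = (Σt_A − Σt_B) − (Σ(ρt)_A − Σ(ρt)_B) / ρ_m.
Σt_A = 37 km; Σt_B = 9.38 km; Σ(ρt)_A = 101.306; Σ(ρt)_B = 17.56535 (in km·g cm⁻³).
e = (37 − 9.38) − (101.306 − 17.56535) / 3.4 = 2.99 km.

2.99 km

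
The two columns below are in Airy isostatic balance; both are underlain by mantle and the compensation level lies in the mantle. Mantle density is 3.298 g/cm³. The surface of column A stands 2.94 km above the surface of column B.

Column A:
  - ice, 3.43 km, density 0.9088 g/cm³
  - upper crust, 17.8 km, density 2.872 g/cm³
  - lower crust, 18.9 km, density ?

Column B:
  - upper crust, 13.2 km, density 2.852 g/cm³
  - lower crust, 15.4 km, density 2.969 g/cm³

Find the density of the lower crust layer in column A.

Take the compensation level at the base of the deeper column (depth z_c below the surface of column A) and equate Σ ρ_i t_i down to z_c; mantle fills any gap and the z_c terms cancel.
Column A: 3.43×0.9088 + 17.8×2.872 + 18.9×ρ + (z_c − 40.13)×3.298
Column B: 2.94×0 + 13.2×2.852 + 15.4×2.969 + (z_c − 2.94 − 28.6)×3.298
The z_c×3.298 term appears on both sides and cancels. Collect the known terms of each column as K = Σ(ρt)_known − 3.298 × (depth of known layers): K_A = 54.238784 − 3.298×40.13 = −78.109956; K_B = 83.369 − 3.298×(2.94 + 28.6) = −20.64992.
Balance: K_A + 18.9×ρ = K_B, so ρ = (K_B − K_A)/18.9 = 57.46/18.9 = 3.04 g/cm³.

3.04 g/cm³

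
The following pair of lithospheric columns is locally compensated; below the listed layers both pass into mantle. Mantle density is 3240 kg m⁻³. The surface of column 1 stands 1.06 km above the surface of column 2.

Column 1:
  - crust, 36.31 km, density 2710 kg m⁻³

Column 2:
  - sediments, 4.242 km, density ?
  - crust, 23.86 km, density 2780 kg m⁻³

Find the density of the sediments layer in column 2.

Take the compensation level at the base of the deeper column (depth z_c below the surface of column 1) and equate Σ ρ_i t_i down to z_c; mantle fills any gap and the z_c terms cancel.
Column 1: 36.31×2710 + (z_c − 36.31)×3240
Column 2: 1.06×0 + 4.242×ρ + 23.86×2780 + (z_c − 1.06 − 28.102)×3240
The z_c×3240 term appears on both sides and cancels. Collect the known terms of each column as K = Σ(ρt)_known − 3240 × (depth of known layers): K_1 = 98400.1 − 3240×36.31 = −19244.3; K_2 = 66330.8 − 3240×(1.06 + 28.102) = −28154.08.
Balance: K_1 = K_2 + 4.242×ρ, so ρ = (K_1 − K_2)/4.242 = 8909.78/4.242 = 2100 kg m⁻³.

2100 kg m⁻³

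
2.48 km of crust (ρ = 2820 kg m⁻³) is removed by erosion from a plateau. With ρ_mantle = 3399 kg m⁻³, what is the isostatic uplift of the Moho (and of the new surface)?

Unloading: uplift u = e ρ_c/ρ_m = 2.48 km × 2820/3399 = 2.06 km.

2.06 km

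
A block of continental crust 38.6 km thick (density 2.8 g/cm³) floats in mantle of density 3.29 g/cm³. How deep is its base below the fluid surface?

32.9 km

Draft d = t ρ_obj/ρ_fluid = 38.6 km × 2.8/3.29 = 32.9 km.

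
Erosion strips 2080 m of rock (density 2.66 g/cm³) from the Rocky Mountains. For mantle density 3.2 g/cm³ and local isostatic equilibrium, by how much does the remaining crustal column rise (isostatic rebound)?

Unloading: uplift u = e ρ_c/ρ_m = 2080 m × 2.66/3.2 = 1730 m.

1730 m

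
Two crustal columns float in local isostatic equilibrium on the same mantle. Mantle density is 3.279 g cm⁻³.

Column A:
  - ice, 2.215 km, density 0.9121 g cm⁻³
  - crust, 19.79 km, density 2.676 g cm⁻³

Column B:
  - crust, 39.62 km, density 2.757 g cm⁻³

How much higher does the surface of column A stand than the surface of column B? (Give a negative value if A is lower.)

For any compensation level in the mantle, the mantle terms cancel and isostasy reduces to e = (Σt_A − Σt_B) − (Σ(ρt)_A − Σ(ρt)_B) / ρ_m.
Σt_A = 22.005 km; Σt_B = 39.62 km; Σ(ρt)_A = 54.9783415; Σ(ρt)_B = 109.23234 (in km·g cm⁻³).
e = (22.005 − 39.62) − (54.9783415 − 109.23234) / 3.279 = −1.07 km.

−1.07 km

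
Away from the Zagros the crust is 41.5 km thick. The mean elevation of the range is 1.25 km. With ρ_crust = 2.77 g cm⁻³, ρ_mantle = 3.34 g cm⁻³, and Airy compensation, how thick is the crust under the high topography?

Root depth r = h ρ_c / (ρ_m − ρ_c) = 1.25 km × 2.77 / 0.57 = 6.075 km.
Total thickness = T + h + r = 41.5 km + 1.25 km + 6.075 km = 48.8 km.

48.8 km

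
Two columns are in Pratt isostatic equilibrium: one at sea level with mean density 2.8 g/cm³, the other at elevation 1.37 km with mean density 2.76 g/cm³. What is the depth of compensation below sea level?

ρ_ref D = ρ (D + h) → D (ρ_ref − ρ) = ρ h.
D = ρ h/(ρ_ref − ρ) = 2.76 × 1.37 km/(2.8 − 2.76) = 94.5 km.

94.5 km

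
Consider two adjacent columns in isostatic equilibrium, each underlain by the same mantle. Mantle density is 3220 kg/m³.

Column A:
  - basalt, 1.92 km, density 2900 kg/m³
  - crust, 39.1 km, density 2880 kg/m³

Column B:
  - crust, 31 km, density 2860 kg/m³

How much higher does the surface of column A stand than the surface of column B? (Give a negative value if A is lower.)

For any compensation level in the mantle, the mantle terms cancel and isostasy reduces to e = (Σt_A − Σt_B) − (Σ(ρt)_A − Σ(ρt)_B) / ρ_m.
Σt_A = 41.02 km; Σt_B = 31 km; Σ(ρt)_A = 118176; Σ(ρt)_B = 88660 (in km·kg/m³).
e = (41.02 − 31) − (118176 − 88660) / 3220 = 0.854 km.

0.854 km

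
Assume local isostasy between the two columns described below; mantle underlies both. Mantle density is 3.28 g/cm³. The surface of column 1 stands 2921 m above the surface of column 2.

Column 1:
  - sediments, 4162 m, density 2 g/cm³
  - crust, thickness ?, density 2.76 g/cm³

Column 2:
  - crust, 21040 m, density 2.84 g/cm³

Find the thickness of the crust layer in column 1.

26000 m

Take the compensation level at the base of the deeper column (depth z_c below the surface of column 1) and equate Σ ρ_i t_i down to z_c; mantle fills any gap and the z_c terms cancel.
Column 1: 4162×2 + x×2.76 + (z_c − 4162 − x)×3.28
Column 2: 2921×0 + 21040×2.84 + (z_c − 2921 − 21040)×3.28
The z_c×3.28 term appears on both sides and cancels. Collect the known terms of each column as K = Σ(ρt)_known − 3.28 × (depth of known layers): K_1 = 8324 − 3.28×4162 = −5327.36; K_2 = 59753.6 − 3.28×(2921 + 21040) = −18838.48.
Balance: K_1 − x×(3.28 − 2.76) = K_2, so x = (K_1 − K_2)/(3.28 − 2.76) = 13511.1/0.52 = 26000 m.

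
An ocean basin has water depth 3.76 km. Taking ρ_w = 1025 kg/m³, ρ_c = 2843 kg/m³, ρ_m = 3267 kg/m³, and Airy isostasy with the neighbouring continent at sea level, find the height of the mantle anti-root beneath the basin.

Isostatic balance requires: replacing crust with seawater at the top is compensated by replacing crust with mantle at the base: d (ρ_c − ρ_w) = a (ρ_m − ρ_c).
a = d (ρ_c − ρ_w)/(ρ_m − ρ_c) = 3.76 km × 1818/424 = 16.1 km.

16.1 km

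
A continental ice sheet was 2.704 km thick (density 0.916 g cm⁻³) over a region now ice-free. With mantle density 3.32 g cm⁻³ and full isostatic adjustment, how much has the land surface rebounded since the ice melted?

Removing the load lets mantle flow back in; uplift u satisfies ρ_ice t = ρ_m u.
u = t ρ_ice/ρ_m = 2.704 km × 0.916/3.32 = 0.746 km.

0.746 km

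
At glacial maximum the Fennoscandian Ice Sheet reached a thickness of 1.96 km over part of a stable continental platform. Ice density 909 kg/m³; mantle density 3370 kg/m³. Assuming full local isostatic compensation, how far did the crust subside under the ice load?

0.529 km

Equating mass per unit area of the two columns: the ice load ρ_ice t is balanced by mantle displaced below, ρ_m s.
s = t ρ_ice / ρ_m = 1.96 km × 909/3370 = 0.529 km.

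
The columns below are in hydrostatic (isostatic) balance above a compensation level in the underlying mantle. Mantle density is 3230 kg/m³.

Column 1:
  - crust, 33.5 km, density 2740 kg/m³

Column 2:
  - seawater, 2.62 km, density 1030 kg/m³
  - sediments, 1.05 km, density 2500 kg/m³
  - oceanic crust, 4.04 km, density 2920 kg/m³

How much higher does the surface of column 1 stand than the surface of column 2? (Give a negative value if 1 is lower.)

For any compensation level in the mantle, the mantle terms cancel and isostasy reduces to e = (Σt_1 − Σt_2) − (Σ(ρt)_1 − Σ(ρt)_2) / ρ_m.
Σt_1 = 33.5 km; Σt_2 = 7.71 km; Σ(ρt)_1 = 91790; Σ(ρt)_2 = 17120.4 (in km·kg/m³).
e = (33.5 − 7.71) − (91790 − 17120.4) / 3230 = 2.67 km.

2.67 km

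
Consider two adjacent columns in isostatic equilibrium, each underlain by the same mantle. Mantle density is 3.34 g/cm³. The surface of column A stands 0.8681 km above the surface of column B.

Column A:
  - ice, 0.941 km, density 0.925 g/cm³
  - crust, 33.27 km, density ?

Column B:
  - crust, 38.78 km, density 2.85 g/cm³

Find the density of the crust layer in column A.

Take the compensation level at the base of the deeper column (depth z_c below the surface of column A) and equate Σ ρ_i t_i down to z_c; mantle fills any gap and the z_c terms cancel.
Column A: 0.941×0.925 + 33.27×ρ + (z_c − 34.211)×3.34
Column B: 0.8681×0 + 38.78×2.85 + (z_c − 0.8681 − 38.78)×3.34
The z_c×3.34 term appears on both sides and cancels. Collect the known terms of each column as K = Σ(ρt)_known − 3.34 × (depth of known layers): K_A = 0.870425 − 3.34×34.211 = −113.394315; K_B = 110.523 − 3.34×(0.8681 + 38.78) = −21.901654.
Balance: K_A + 33.27×ρ = K_B, so ρ = (K_B − K_A)/33.27 = 91.4927/33.27 = 2.75 g/cm³.

2.75 g/cm³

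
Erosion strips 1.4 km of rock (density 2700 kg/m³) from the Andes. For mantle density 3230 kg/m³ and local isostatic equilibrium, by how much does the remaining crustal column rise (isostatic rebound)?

Unloading: uplift u = e ρ_c/ρ_m = 1.4 km × 2700/3230 = 1.17 km.

1.17 km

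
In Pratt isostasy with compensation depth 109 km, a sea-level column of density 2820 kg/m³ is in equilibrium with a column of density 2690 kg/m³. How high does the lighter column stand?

ρ_ref D = ρ (D + h) → h = D (ρ_ref − ρ)/ρ.
h = 109 km × (2820 − 2690)/2690 = 5.27 km.

5.27 km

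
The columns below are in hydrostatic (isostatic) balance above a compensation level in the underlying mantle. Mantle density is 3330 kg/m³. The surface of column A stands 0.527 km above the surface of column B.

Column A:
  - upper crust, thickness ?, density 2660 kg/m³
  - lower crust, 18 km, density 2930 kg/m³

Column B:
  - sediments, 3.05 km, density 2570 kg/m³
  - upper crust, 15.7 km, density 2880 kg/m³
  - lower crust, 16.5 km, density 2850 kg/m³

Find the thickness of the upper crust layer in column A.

17.7 km

Take the compensation level at the base of the deeper column (depth z_c below the surface of column A) and equate Σ ρ_i t_i down to z_c; mantle fills any gap and the z_c terms cancel.
Column A: x×2660 + 18×2930 + (z_c − 18 − x)×3330
Column B: 0.527×0 + 3.05×2570 + 15.7×2880 + 16.5×2850 + (z_c − 0.527 − 35.25)×3330
The z_c×3330 term appears on both sides and cancels. Collect the known terms of each column as K = Σ(ρt)_known − 3330 × (depth of known layers): K_A = 52740 − 3330×18 = −7200; K_B = 100079.5 − 3330×(0.527 + 35.25) = −19057.91.
Balance: K_A − x×(3330 − 2660) = K_B, so x = (K_A − K_B)/(3330 − 2660) = 11857.9/670 = 17.7 km.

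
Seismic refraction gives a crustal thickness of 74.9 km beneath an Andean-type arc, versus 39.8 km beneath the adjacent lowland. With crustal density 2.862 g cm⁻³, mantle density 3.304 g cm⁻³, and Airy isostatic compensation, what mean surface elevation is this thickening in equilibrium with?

Excess crust Δ = 74.9 km − 39.8 km = 35.1 km, split between elevation h and root r with h + r = Δ.
Airy balance ρ_c h = (ρ_m − ρ_c) r gives r = h ρ_c/(ρ_m − ρ_c), so h (1 + ρ_c/(ρ_m − ρ_c)) = Δ, i.e. h = Δ (ρ_m − ρ_c)/ρ_m.
h = 35.1 km × 0.442/3.304 = 4.7 km.

4.7 km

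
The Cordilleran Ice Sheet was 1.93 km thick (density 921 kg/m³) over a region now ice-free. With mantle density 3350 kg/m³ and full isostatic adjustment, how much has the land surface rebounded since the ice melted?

Removing the load lets mantle flow back in; uplift u satisfies ρ_ice t = ρ_m u.
u = t ρ_ice/ρ_m = 1.93 km × 921/3350 = 0.531 km.

0.531 km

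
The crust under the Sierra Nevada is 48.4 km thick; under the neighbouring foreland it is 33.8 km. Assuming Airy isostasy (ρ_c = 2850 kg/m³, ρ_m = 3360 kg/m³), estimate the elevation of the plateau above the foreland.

2.22 km

Excess crust Δ = 48.4 km − 33.8 km = 14.6 km, split between elevation h and root r with h + r = Δ.
Airy balance ρ_c h = (ρ_m − ρ_c) r gives r = h ρ_c/(ρ_m − ρ_c), so h (1 + ρ_c/(ρ_m − ρ_c)) = Δ, i.e. h = Δ (ρ_m − ρ_c)/ρ_m.
h = 14.6 km × 510/3360 = 2.22 km.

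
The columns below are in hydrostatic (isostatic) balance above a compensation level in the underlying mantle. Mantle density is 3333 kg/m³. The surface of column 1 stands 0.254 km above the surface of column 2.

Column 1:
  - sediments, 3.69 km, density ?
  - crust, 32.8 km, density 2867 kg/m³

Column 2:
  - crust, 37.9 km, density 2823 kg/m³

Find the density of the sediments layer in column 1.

2010 kg/m³

Take the compensation level at the base of the deeper column (depth z_c below the surface of column 1) and equate Σ ρ_i t_i down to z_c; mantle fills any gap and the z_c terms cancel.
Column 1: 3.69×ρ + 32.8×2867 + (z_c − 36.49)×3333
Column 2: 0.254×0 + 37.9×2823 + (z_c − 0.254 − 37.9)×3333
The z_c×3333 term appears on both sides and cancels. Collect the known terms of each column as K = Σ(ρt)_known − 3333 × (depth of known layers): K_1 = 94037.6 − 3333×36.49 = −27583.57; K_2 = 106991.7 − 3333×(0.254 + 37.9) = −20175.582.
Balance: K_1 + 3.69×ρ = K_2, so ρ = (K_2 − K_1)/3.69 = 7407.99/3.69 = 2010 kg/m³.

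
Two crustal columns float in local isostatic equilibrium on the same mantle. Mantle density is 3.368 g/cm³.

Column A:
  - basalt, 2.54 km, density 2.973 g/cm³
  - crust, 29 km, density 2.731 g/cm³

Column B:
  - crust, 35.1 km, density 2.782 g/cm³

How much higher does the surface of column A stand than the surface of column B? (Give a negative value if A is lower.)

−0.324 km

For any compensation level in the mantle, the mantle terms cancel and isostasy reduces to e = (Σt_A − Σt_B) − (Σ(ρt)_A − Σ(ρt)_B) / ρ_m.
Σt_A = 31.54 km; Σt_B = 35.1 km; Σ(ρt)_A = 86.75042; Σ(ρt)_B = 97.6482 (in km·g/cm³).
e = (31.54 − 35.1) − (86.75042 − 97.6482) / 3.368 = −0.324 km.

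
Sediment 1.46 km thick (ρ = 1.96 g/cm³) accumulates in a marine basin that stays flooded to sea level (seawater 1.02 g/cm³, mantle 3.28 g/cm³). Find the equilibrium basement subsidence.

Submarine loading: the sediment displaces seawater, and the subsidence is in turn flooded, so s (ρ_m − ρ_w) = t (ρ_sed − ρ_w).
s = 1.46 km × (1.96 − 1.02) / (3.28 − 1.02) = 0.607 km.

0.607 km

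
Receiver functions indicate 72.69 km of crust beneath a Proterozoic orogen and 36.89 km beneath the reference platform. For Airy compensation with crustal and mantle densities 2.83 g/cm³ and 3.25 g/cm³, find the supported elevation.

Excess crust Δ = 72.69 km − 36.89 km = 35.8 km, split between elevation h and root r with h + r = Δ.
Airy balance ρ_c h = (ρ_m − ρ_c) r gives r = h ρ_c/(ρ_m − ρ_c), so h (1 + ρ_c/(ρ_m − ρ_c)) = Δ, i.e. h = Δ (ρ_m − ρ_c)/ρ_m.
h = 35.8 km × 0.42/3.25 = 4.63 km.

4.63 km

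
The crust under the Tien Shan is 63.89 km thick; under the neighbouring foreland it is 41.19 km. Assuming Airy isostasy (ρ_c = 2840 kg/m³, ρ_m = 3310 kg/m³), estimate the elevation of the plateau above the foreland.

3.22 km

Excess crust Δ = 63.89 km − 41.19 km = 22.7 km, split between elevation h and root r with h + r = Δ.
Airy balance ρ_c h = (ρ_m − ρ_c) r gives r = h ρ_c/(ρ_m − ρ_c), so h (1 + ρ_c/(ρ_m − ρ_c)) = Δ, i.e. h = Δ (ρ_m − ρ_c)/ρ_m.
h = 22.7 km × 470/3310 = 3.22 km.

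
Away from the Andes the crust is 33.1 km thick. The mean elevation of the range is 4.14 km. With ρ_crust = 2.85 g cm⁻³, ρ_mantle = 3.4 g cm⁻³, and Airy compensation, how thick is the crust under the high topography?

58.7 km

Root depth r = h ρ_c / (ρ_m − ρ_c) = 4.14 km × 2.85 / 0.55 = 21.45 km.
Total thickness = T + h + r = 33.1 km + 4.14 km + 21.45 km = 58.7 km.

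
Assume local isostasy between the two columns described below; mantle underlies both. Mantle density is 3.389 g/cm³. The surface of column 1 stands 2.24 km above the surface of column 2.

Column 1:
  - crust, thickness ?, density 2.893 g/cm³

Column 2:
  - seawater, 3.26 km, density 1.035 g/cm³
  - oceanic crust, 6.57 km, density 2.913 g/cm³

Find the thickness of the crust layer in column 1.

Take the compensation level at the base of the deeper column (depth z_c below the surface of column 1) and equate Σ ρ_i t_i down to z_c; mantle fills any gap and the z_c terms cancel.
Column 1: x×2.893 + (z_c − 0 − x)×3.389
Column 2: 2.24×0 + 3.26×1.035 + 6.57×2.913 + (z_c − 2.24 − 9.83)×3.389
The z_c×3.389 term appears on both sides and cancels. Collect the known terms of each column as K = Σ(ρt)_known − 3.389 × (depth of known layers): K_1 = 0 − 3.389×0 = 0; K_2 = 22.51251 − 3.389×(2.24 + 9.83) = −18.39272.
Balance: K_1 − x×(3.389 − 2.893) = K_2, so x = (K_1 − K_2)/(3.389 − 2.893) = 18.3927/0.496 = 37.1 km.

37.1 km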